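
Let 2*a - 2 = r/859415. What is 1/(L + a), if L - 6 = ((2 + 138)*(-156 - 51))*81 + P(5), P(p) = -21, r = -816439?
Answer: -1718830/4034772045459 ≈ -4.2600e-7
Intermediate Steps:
a = 902391/1718830 (a = 1 + (-816439/859415)/2 = 1 + (-816439*1/859415)/2 = 1 + (½)*(-816439/859415) = 1 - 816439/1718830 = 902391/1718830 ≈ 0.52500)
L = -2347395 (L = 6 + (((2 + 138)*(-156 - 51))*81 - 21) = 6 + ((140*(-207))*81 - 21) = 6 + (-28980*81 - 21) = 6 + (-2347380 - 21) = 6 - 2347401 = -2347395)
1/(L + a) = 1/(-2347395 + 902391/1718830) = 1/(-4034772045459/1718830) = -1718830/4034772045459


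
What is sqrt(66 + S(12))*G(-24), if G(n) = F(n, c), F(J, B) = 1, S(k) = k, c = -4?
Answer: sqrt(78) ≈ 8.8318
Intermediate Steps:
G(n) = 1
sqrt(66 + S(12))*G(-24) = sqrt(66 + 12)*1 = sqrt(78)*1 = sqrt(78)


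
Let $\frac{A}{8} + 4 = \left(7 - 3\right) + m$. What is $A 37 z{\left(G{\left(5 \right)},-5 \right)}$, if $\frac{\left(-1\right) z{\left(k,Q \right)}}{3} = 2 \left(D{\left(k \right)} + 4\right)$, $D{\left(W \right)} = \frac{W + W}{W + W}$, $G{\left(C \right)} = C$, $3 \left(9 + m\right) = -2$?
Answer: $85840$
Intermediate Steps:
$m = - \frac{29}{3}$ ($m = -9 + \frac{1}{3} \left(-2\right) = -9 - \frac{2}{3} = - \frac{29}{3} \approx -9.6667$)
$D{\left(W \right)} = 1$ ($D{\left(W \right)} = \frac{2 W}{2 W} = 2 W \frac{1}{2 W} = 1$)
$z{\left(k,Q \right)} = -30$ ($z{\left(k,Q \right)} = - 3 \cdot 2 \left(1 + 4\right) = - 3 \cdot 2 \cdot 5 = \left(-3\right) 10 = -30$)
$A = - \frac{232}{3}$ ($A = -32 + 8 \left(\left(7 - 3\right) - \frac{29}{3}\right) = -32 + 8 \left(4 - \frac{29}{3}\right) = -32 + 8 \left(- \frac{17}{3}\right) = -32 - \frac{136}{3} = - \frac{232}{3} \approx -77.333$)
$A 37 z{\left(G{\left(5 \right)},-5 \right)} = \left(- \frac{232}{3}\right) 37 \left(-30\right) = \left(- \frac{8584}{3}\right) \left(-30\right) = 85840$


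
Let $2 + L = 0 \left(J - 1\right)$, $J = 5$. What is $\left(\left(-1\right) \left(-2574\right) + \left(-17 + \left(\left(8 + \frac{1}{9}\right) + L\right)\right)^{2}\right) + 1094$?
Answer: $\frac{306712}{81} \approx 3786.6$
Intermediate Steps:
$L = -2$ ($L = -2 + 0 \left(5 - 1\right) = -2 + 0 \cdot 4 = -2 + 0 = -2$)
$\left(\left(-1\right) \left(-2574\right) + \left(-17 + \left(\left(8 + \frac{1}{9}\right) + L\right)\right)^{2}\right) + 1094 = \left(\left(-1\right) \left(-2574\right) + \left(-17 + \left(\left(8 + \frac{1}{9}\right) - 2\right)\right)^{2}\right) + 1094 = \left(2574 + \left(-17 + \left(\left(8 + \frac{1}{9}\right) - 2\right)\right)^{2}\right) + 1094 = \left(2574 + \left(-17 + \left(\frac{73}{9} - 2\right)\right)^{2}\right) + 1094 = \left(2574 + \left(-17 + \frac{55}{9}\right)^{2}\right) + 1094 = \left(2574 + \left(- \frac{98}{9}\right)^{2}\right) + 1094 = \left(2574 + \frac{9604}{81}\right) + 1094 = \frac{218098}{81} + 1094 = \frac{306712}{81}$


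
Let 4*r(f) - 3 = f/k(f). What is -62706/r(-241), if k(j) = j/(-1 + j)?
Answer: 250824/239 ≈ 1049.5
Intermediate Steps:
k(j) = j/(-1 + j)
r(f) = ½ + f/4 (r(f) = ¾ + (f/((f/(-1 + f))))/4 = ¾ + (f*((-1 + f)/f))/4 = ¾ + (-1 + f)/4 = ¾ + (-¼ + f/4) = ½ + f/4)
-62706/r(-241) = -62706/(½ + (¼)*(-241)) = -62706/(½ - 241/4) = -62706/(-239/4) = -62706*(-4/239) = 250824/239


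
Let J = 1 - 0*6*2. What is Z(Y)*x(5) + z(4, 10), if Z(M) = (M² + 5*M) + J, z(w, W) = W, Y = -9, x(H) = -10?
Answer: -360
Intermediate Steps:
J = 1 (J = 1 - 0*2 = 1 - 1*0 = 1 + 0 = 1)
Z(M) = 1 + M² + 5*M (Z(M) = (M² + 5*M) + 1 = 1 + M² + 5*M)
Z(Y)*x(5) + z(4, 10) = (1 + (-9)² + 5*(-9))*(-10) + 10 = (1 + 81 - 45)*(-10) + 10 = 37*(-10) + 10 = -370 + 10 = -360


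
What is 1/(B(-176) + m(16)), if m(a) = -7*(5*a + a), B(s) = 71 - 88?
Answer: -1/689 ≈ -0.0014514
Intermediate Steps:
B(s) = -17
m(a) = -42*a
1/(B(-176) + m(16)) = 1/(-17 - 42*16) = 1/(-17 - 672) = 1/(-689) = -1/689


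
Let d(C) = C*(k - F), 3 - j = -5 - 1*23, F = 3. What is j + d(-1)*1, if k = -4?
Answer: 38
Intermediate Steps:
j = 31 (j = 3 - (-5 - 1*23) = 3 - (-5 - 23) = 3 - 1*(-28) = 3 + 28 = 31)
d(C) = -7*C (d(C) = C*(-4 - 1*3) = C*(-4 - 3) = C*(-7) = -7*C)
j + d(-1)*1 = 31 - 7*(-1)*1 = 31 + 7*1 = 31 + 7 = 38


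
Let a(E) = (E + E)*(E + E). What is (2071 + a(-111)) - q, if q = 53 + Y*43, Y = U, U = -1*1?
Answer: 51345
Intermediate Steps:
a(E) = 4*E**2 (a(E) = (2*E)*(2*E) = 4*E**2)
U = -1
Y = -1
q = 10 (q = 53 - 1*43 = 53 - 43 = 10)
(2071 + a(-111)) - q = (2071 + 4*(-111)**2) - 1*10 = (2071 + 4*12321) - 10 = (2071 + 49284) - 10 = 51355 - 10 = 51345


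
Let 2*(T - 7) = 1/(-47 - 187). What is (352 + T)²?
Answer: 28227696121/219024 ≈ 1.2888e+5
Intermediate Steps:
T = 3275/468 (T = 7 + 1/(2*(-47 - 187)) = 7 + (½)/(-234) = 7 + (½)*(-1/234) = 7 - 1/468 = 3275/468 ≈ 6.9979)
(352 + T)² = (352 + 3275/468)² = (168011/468)² = 28227696121/219024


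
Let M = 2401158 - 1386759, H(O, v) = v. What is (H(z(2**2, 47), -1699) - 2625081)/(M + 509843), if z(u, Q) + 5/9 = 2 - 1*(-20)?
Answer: -1313390/762121 ≈ -1.7233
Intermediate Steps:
z(u, Q) = 193/9 (z(u, Q) = -5/9 + (2 - 1*(-20)) = -5/9 + (2 + 20) = -5/9 + 22 = 193/9)
M = 1014399
(H(z(2**2, 47), -1699) - 2625081)/(M + 509843) = (-1699 - 2625081)/(1014399 + 509843) = -2626780/1524242 = -2626780*1/1524242 = -1313390/762121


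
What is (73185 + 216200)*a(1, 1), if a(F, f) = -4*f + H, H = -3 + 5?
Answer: -578770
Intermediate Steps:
H = 2
a(F, f) = 2 - 4*f (a(F, f) = -4*f + 2 = 2 - 4*f)
(73185 + 216200)*a(1, 1) = (73185 + 216200)*(2 - 4*1) = 289385*(2 - 4) = 289385*(-2) = -578770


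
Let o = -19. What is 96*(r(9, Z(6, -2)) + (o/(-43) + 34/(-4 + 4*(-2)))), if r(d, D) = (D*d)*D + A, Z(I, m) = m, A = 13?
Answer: 192400/43 ≈ 4474.4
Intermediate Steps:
r(d, D) = 13 + d*D**2 (r(d, D) = (D*d)*D + 13 = d*D**2 + 13 = 13 + d*D**2)
96*(r(9, Z(6, -2)) + (o/(-43) + 34/(-4 + 4*(-2)))) = 96*((13 + 9*(-2)**2) + (-19/(-43) + 34/(-4 + 4*(-2)))) = 96*((13 + 9*4) + (-19*(-1/43) + 34/(-4 - 8))) = 96*((13 + 36) + (19/43 + 34/(-12))) = 96*(49 + (19/43 + 34*(-1/12))) = 96*(49 + (19/43 - 17/6)) = 96*(49 - 617/258) = 96*(12025/258) = 192400/43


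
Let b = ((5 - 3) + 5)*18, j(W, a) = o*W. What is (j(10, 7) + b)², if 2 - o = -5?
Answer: 38416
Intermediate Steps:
o = 7 (o = 2 - 1*(-5) = 2 + 5 = 7)
j(W, a) = 7*W
b = 126 (b = (2 + 5)*18 = 7*18 = 126)
(j(10, 7) + b)² = (7*10 + 126)² = (70 + 126)² = 196² = 38416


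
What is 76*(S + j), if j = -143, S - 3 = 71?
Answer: -5244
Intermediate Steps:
S = 74 (S = 3 + 71 = 74)
76*(S + j) = 76*(74 - 143) = 76*(-69) = -5244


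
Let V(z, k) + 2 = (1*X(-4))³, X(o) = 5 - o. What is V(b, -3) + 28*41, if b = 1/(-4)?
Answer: 1875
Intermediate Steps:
b = -¼ ≈ -0.25000
V(z, k) = 727 (V(z, k) = -2 + (1*(5 - 1*(-4)))³ = -2 + (1*(5 + 4))³ = -2 + (1*9)³ = -2 + 9³ = -2 + 729 = 727)
V(b, -3) + 28*41 = 727 + 28*41 = 727 + 1148 = 1875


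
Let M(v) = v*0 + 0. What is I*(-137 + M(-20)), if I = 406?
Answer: -55622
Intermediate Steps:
M(v) = 0 (M(v) = 0 + 0 = 0)
I*(-137 + M(-20)) = 406*(-137 + 0) = 406*(-137) = -55622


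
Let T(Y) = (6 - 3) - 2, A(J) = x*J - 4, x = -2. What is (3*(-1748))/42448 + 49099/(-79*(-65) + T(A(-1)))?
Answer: 128576323/13625808 ≈ 9.4362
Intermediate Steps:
A(J) = -4 - 2*J (A(J) = -2*J - 4 = -4 - 2*J)
T(Y) = 1 (T(Y) = 3 - 2 = 1)
(3*(-1748))/42448 + 49099/(-79*(-65) + T(A(-1))) = (3*(-1748))/42448 + 49099/(-79*(-65) + 1) = -5244*1/42448 + 49099/(5135 + 1) = -1311/10612 + 49099/5136 = 128576323/13625808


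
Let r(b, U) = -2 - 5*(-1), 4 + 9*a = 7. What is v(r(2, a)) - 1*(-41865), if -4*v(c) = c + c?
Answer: 83727/2 ≈ 41864.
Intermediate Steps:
a = ⅓ (a = -4/9 + (⅑)*7 = -4/9 + 7/9 = ⅓ ≈ 0.33333)
r(b, U) = 3 (r(b, U) = -2 + 5 = 3)
v(c) = -c/2 (v(c) = -(c + c)/4 = -c/2)
v(r(2, a)) - 1*(-41865) = -½*3 - 1*(-41865) = -3/2 + 41865 = 83727/2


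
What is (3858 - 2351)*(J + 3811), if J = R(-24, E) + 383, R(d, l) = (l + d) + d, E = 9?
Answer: 6261585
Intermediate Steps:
R(d, l) = l + 2*d (R(d, l) = (d + l) + d = l + 2*d)
J = 344 (J = (9 + 2*(-24)) + 383 = (9 - 48) + 383 = -39 + 383 = 344)
(3858 - 2351)*(J + 3811) = (3858 - 2351)*(344 + 3811) = 1507*4155 = 6261585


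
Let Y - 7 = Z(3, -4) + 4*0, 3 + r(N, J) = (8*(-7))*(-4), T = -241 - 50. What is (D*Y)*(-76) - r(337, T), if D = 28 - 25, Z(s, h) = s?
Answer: -2501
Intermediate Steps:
T = -291
r(N, J) = 221 (r(N, J) = -3 + (8*(-7))*(-4) = -3 - 56*(-4) = -3 + 224 = 221)
Y = 10 (Y = 7 + (3 + 4*0) = 7 + (3 + 0) = 7 + 3 = 10)
D = 3
(D*Y)*(-76) - r(337, T) = (3*10)*(-76) - 1*221 = 30*(-76) - 221 = -2280 - 221 = -2501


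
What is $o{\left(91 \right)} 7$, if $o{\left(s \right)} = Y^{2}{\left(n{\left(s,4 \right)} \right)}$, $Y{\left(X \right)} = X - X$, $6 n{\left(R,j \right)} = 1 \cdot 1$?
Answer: $0$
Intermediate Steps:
$n{\left(R,j \right)} = \frac{1}{6}$ ($n{\left(R,j \right)} = \frac{1 \cdot 1}{6} = \frac{1}{6} \cdot 1 = \frac{1}{6}$)
$Y{\left(X \right)} = 0$
$o{\left(s \right)} = 0$ ($o{\left(s \right)} = 0^{2} = 0$)
$o{\left(91 \right)} 7 = 0 \cdot 7 = 0$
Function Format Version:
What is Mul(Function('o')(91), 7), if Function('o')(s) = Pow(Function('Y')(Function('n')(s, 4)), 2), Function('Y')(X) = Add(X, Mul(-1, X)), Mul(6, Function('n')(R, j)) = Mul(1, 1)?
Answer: 0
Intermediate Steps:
Function('n')(R, j) = Rational(1, 6) (Function('n')(R, j) = Mul(Rational(1, 6), Mul(1, 1)) = Mul(Rational(1, 6), 1) = Rational(1, 6))
Function('Y')(X) = 0
Function('o')(s) = 0 (Function('o')(s) = Pow(0, 2) = 0)
Mul(Function('o')(91), 7) = Mul(0, 7) = 0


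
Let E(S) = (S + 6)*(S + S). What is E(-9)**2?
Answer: 2916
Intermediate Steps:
E(S) = 2*S*(6 + S) (E(S) = (6 + S)*(2*S) = 2*S*(6 + S))
E(-9)**2 = (2*(-9)*(6 - 9))**2 = (2*(-9)*(-3))**2 = 54**2 = 2916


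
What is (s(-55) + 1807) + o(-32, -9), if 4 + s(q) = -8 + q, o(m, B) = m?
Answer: 1708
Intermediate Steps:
s(q) = -12 + q (s(q) = -4 + (-8 + q) = -12 + q)
(s(-55) + 1807) + o(-32, -9) = ((-12 - 55) + 1807) - 32 = (-67 + 1807) - 32 = 1740 - 32 = 1708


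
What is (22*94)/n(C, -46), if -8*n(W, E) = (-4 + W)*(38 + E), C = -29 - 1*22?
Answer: -188/5 ≈ -37.600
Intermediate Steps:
C = -51 (C = -29 - 22 = -51)
n(W, E) = -(-4 + W)*(38 + E)/8
(22*94)/n(C, -46) = (22*94)/(19 + (1/2)*(-46) - 19/4*(-51) - 1/8*(-46)*(-51)) = 2068/(19 - 23 + 969/4 - 1173/4) = 2068/(-55) = 2068*(-1/55) = -188/5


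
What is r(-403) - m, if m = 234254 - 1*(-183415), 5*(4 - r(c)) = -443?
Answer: -2087882/5 ≈ -4.1758e+5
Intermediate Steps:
r(c) = 463/5 (r(c) = 4 - ⅕*(-443) = 4 + 443/5 = 463/5)
m = 417669 (m = 234254 + 183415 = 417669)
r(-403) - m = 463/5 - 1*417669 = 463/5 - 417669 = -2087882/5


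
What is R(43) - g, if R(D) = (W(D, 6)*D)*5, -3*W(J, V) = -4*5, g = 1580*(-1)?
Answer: 9040/3 ≈ 3013.3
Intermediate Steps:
g = -1580
W(J, V) = 20/3 (W(J, V) = -(-4)*5/3 = -⅓*(-20) = 20/3)
R(D) = 100*D/3 (R(D) = (20*D/3)*5 = 100*D/3)
R(43) - g = (100/3)*43 - 1*(-1580) = 4300/3 + 1580 = 9040/3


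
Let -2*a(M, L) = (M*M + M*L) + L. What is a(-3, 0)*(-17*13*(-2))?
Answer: -1989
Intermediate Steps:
a(M, L) = -L/2 - M**2/2 - L*M/2 (a(M, L) = -((M*M + M*L) + L)/2 = -((M**2 + L*M) + L)/2 = -(L + M**2 + L*M)/2 = -L/2 - M**2/2 - L*M/2)
a(-3, 0)*(-17*13*(-2)) = (-1/2*0 - 1/2*(-3)**2 - 1/2*0*(-3))*(-17*13*(-2)) = (0 - 1/2*9 + 0)*(-221*(-2)) = (0 - 9/2 + 0)*442 = -9/2*442 = -1989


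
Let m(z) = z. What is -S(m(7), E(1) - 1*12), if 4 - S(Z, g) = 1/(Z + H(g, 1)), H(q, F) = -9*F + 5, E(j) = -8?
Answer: -11/3 ≈ -3.6667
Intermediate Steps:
H(q, F) = 5 - 9*F
S(Z, g) = 4 - 1/(-4 + Z) (S(Z, g) = 4 - 1/(Z + (5 - 9*1)) = 4 - 1/(Z + (5 - 9)) = 4 - 1/(Z - 4) = 4 - 1/(-4 + Z))
-S(m(7), E(1) - 1*12) = -(-17 + 4*7)/(-4 + 7) = -(-17 + 28)/3 = -11/3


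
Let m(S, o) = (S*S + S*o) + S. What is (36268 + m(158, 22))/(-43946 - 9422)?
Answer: -32433/26684 ≈ -1.2154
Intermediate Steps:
m(S, o) = S + S**2 + S*o (m(S, o) = (S**2 + S*o) + S = S + S**2 + S*o)
(36268 + m(158, 22))/(-43946 - 9422) = (36268 + 158*(1 + 158 + 22))/(-43946 - 9422) = (36268 + 158*181)/(-53368) = (36268 + 28598)*(-1/53368) = 64866*(-1/53368) = -32433/26684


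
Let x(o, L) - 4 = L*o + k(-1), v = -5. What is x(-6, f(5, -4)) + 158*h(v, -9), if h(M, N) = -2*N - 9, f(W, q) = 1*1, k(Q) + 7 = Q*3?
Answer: 1410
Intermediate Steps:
k(Q) = -7 + 3*Q (k(Q) = -7 + Q*3 = -7 + 3*Q)
f(W, q) = 1
h(M, N) = -9 - 2*N
x(o, L) = -6 + L*o (x(o, L) = 4 + (L*o + (-7 + 3*(-1))) = 4 + (L*o + (-7 - 3)) = 4 + (L*o - 10) = 4 + (-10 + L*o) = -6 + L*o)
x(-6, f(5, -4)) + 158*h(v, -9) = (-6 + 1*(-6)) + 158*(-9 - 2*(-9)) = (-6 - 6) + 158*(-9 + 18) = -12 + 158*9 = -12 + 1422 = 1410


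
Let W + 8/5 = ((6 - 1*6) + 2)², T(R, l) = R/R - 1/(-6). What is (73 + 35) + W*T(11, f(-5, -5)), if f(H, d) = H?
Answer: 554/5 ≈ 110.80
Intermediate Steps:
T(R, l) = 7/6 (T(R, l) = 1 - 1*(-⅙) = 1 + ⅙ = 7/6)
W = 12/5 (W = -8/5 + ((6 - 1*6) + 2)² = -8/5 + ((6 - 6) + 2)² = -8/5 + (0 + 2)² = -8/5 + 2² = -8/5 + 4 = 12/5 ≈ 2.4000)
(73 + 35) + W*T(11, f(-5, -5)) = (73 + 35) + (12/5)*(7/6) = 108 + 14/5 = 554/5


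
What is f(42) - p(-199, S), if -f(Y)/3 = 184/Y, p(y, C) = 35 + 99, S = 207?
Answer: -1030/7 ≈ -147.14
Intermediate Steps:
p(y, C) = 134
f(Y) = -552/Y
f(42) - p(-199, S) = -552/42 - 1*134 = -552*1/42 - 134 = -92/7 - 134 = -1030/7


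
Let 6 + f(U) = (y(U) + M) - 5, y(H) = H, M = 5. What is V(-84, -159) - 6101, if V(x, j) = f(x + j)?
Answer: -6350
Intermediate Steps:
f(U) = -6 + U (f(U) = -6 + ((U + 5) - 5) = -6 + ((5 + U) - 5) = -6 + U)
V(x, j) = -6 + j + x (V(x, j) = -6 + (x + j) = -6 + (j + x) = -6 + j + x)
V(-84, -159) - 6101 = (-6 - 159 - 84) - 6101 = -249 - 6101 = -6350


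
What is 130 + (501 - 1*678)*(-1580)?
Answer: 279790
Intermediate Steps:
130 + (501 - 1*678)*(-1580) = 130 + (501 - 678)*(-1580) = 130 - 177*(-1580) = 130 + 279660 = 279790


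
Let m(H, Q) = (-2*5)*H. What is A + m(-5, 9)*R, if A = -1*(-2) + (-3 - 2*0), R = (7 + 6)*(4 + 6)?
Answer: 6499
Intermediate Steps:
m(H, Q) = -10*H
R = 130 (R = 13*10 = 130)
A = -1 (A = 2 + (-3 + 0) = 2 - 3 = -1)
A + m(-5, 9)*R = -1 - 10*(-5)*130 = -1 + 50*130 = -1 + 6500 = 6499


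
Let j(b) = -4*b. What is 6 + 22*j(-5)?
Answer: 446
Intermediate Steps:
6 + 22*j(-5) = 6 + 22*(-4*(-5)) = 6 + 22*20 = 6 + 440 = 446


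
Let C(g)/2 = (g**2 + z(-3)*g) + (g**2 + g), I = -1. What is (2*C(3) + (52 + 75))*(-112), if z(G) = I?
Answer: -22288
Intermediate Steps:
z(G) = -1
C(g) = 4*g**2 (C(g) = 2*((g**2 - g) + (g**2 + g)) = 2*((g**2 - g) + (g + g**2)) = 2*(2*g**2) = 4*g**2)
(2*C(3) + (52 + 75))*(-112) = (2*(4*3**2) + (52 + 75))*(-112) = (2*(4*9) + 127)*(-112) = (2*36 + 127)*(-112) = (72 + 127)*(-112) = 199*(-112) = -22288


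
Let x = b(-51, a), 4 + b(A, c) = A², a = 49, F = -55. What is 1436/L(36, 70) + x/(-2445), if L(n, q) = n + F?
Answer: -3560363/46455 ≈ -76.641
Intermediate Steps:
L(n, q) = -55 + n (L(n, q) = n - 55 = -55 + n)
b(A, c) = -4 + A²
x = 2597 (x = -4 + (-51)² = -4 + 2601 = 2597)
1436/L(36, 70) + x/(-2445) = 1436/(-55 + 36) + 2597/(-2445) = 1436/(-19) + 2597*(-1/2445) = 1436*(-1/19) - 2597/2445 = -1436/19 - 2597/2445 = -3560363/46455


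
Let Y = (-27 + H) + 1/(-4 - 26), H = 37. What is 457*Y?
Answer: 136643/30 ≈ 4554.8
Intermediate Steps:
Y = 299/30 (Y = (-27 + 37) + 1/(-4 - 26) = 10 + 1/(-30) = 10 - 1/30 = 299/30 ≈ 9.9667)
457*Y = 457*(299/30) = 136643/30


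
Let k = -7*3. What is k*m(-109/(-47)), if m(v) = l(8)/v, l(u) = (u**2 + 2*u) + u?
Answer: -86856/109 ≈ -796.84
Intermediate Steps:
l(u) = u**2 + 3*u
m(v) = 88/v (m(v) = (8*(3 + 8))/v = (8*11)/v = 88/v)
k = -21
k*m(-109/(-47)) = -1848/((-109/(-47))) = -1848/((-109*(-1/47))) = -1848/109/47 = -1848*47/109 = -21*4136/109 = -86856/109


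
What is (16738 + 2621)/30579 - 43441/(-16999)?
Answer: 552488660/173270807 ≈ 3.1886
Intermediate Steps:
(16738 + 2621)/30579 - 43441/(-16999) = 19359*(1/30579) - 43441*(-1/16999) = 6453/10193 + 43441/16999 = 552488660/173270807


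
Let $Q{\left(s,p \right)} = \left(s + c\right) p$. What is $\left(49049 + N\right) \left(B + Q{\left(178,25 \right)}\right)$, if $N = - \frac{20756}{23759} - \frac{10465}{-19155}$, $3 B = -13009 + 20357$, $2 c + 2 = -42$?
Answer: $\frac{85038766418875456}{273062187} \approx 3.1143 \cdot 10^{8}$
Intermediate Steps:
$c = -22$ ($c = -1 + \frac{1}{2} \left(-42\right) = -1 - 21 = -22$)
$B = \frac{7348}{3}$ ($B = \frac{-13009 + 20357}{3} = \frac{1}{3} \cdot 7348 = \frac{7348}{3} \approx 2449.3$)
$N = - \frac{29788649}{91020729}$ ($N = \left(-20756\right) \frac{1}{23759} - - \frac{2093}{3831} = - \frac{20756}{23759} + \frac{2093}{3831} = - \frac{29788649}{91020729} \approx -0.32727$)
$Q{\left(s,p \right)} = p \left(-22 + s\right)$ ($Q{\left(s,p \right)} = \left(s - 22\right) p = \left(-22 + s\right) p = p \left(-22 + s\right)$)
$\left(49049 + N\right) \left(B + Q{\left(178,25 \right)}\right) = \left(49049 - \frac{29788649}{91020729}\right) \left(\frac{7348}{3} + 25 \left(-22 + 178\right)\right) = \frac{4464445948072 \left(\frac{7348}{3} + 25 \cdot 156\right)}{91020729} = \frac{4464445948072 \left(\frac{7348}{3} + 3900\right)}{91020729} = \frac{4464445948072}{91020729} \cdot \frac{19048}{3} = \frac{85038766418875456}{273062187}$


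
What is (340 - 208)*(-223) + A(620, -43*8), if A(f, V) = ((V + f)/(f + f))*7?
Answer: -9124677/310 ≈ -29434.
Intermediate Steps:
A(f, V) = 7*(V + f)/(2*f) (A(f, V) = ((V + f)/((2*f)))*7 = ((V + f)*(1/(2*f)))*7 = ((V + f)/(2*f))*7 = 7*(V + f)/(2*f))
(340 - 208)*(-223) + A(620, -43*8) = (340 - 208)*(-223) + (7/2)*(-43*8 + 620)/620 = 132*(-223) + (7/2)*(1/620)*(-344 + 620) = -29436 + (7/2)*(1/620)*276 = -29436 + 483/310 = -9124677/310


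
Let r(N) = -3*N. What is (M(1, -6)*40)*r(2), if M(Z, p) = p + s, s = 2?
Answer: 960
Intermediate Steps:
M(Z, p) = 2 + p (M(Z, p) = p + 2 = 2 + p)
(M(1, -6)*40)*r(2) = ((2 - 6)*40)*(-3*2) = -4*40*(-6) = -160*(-6) = 960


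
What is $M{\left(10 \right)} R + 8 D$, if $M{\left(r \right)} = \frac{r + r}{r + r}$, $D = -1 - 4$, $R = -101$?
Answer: $-141$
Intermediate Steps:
$D = -5$
$M{\left(r \right)} = 1$ ($M{\left(r \right)} = \frac{2 r}{2 r} = 2 r \frac{1}{2 r} = 1$)
$M{\left(10 \right)} R + 8 D = 1 \left(-101\right) + 8 \left(-5\right) = -101 - 40 = -141$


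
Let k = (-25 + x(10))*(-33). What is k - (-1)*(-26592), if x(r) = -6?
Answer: -25569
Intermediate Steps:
k = 1023 (k = (-25 - 6)*(-33) = -31*(-33) = 1023)
k - (-1)*(-26592) = 1023 - (-1)*(-26592) = 1023 - 1*26592 = 1023 - 26592 = -25569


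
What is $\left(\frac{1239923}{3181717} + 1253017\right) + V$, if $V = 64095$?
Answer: $\frac{4190678881227}{3181717} \approx 1.3171 \cdot 10^{6}$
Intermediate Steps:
$\left(\frac{1239923}{3181717} + 1253017\right) + V = \left(\frac{1239923}{3181717} + 1253017\right) + 64095 = \frac{3986746730112}{3181717} + 64095 = \frac{4190678881227}{3181717}$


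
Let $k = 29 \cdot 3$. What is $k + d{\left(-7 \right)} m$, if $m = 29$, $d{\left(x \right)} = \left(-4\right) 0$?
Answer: $87$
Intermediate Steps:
$d{\left(x \right)} = 0$
$k = 87$
$k + d{\left(-7 \right)} m = 87 + 0 \cdot 29 = 87 + 0 = 87$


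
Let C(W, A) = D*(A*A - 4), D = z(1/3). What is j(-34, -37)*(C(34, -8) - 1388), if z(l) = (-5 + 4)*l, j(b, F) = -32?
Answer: 45056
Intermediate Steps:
z(l) = -l
D = -1/3 ≈ -0.33333
C(W, A) = 4/3 - A**2/3 (C(W, A) = -(A*A - 4)/3 = -(A**2 - 4)/3 = -(-4 + A**2)/3 = 4/3 - A**2/3)
j(-34, -37)*(C(34, -8) - 1388) = -32*((4/3 - 1/3*(-8)**2) - 1388) = -32*((4/3 - 1/3*64) - 1388) = -32*((4/3 - 64/3) - 1388) = -32*(-20 - 1388) = -32*(-1408) = 45056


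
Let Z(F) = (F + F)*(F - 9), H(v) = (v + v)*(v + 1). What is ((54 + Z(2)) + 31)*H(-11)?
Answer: 12540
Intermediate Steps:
H(v) = 2*v*(1 + v) (H(v) = (2*v)*(1 + v) = 2*v*(1 + v))
Z(F) = 2*F*(-9 + F) (Z(F) = (2*F)*(-9 + F) = 2*F*(-9 + F))
((54 + Z(2)) + 31)*H(-11) = ((54 + 2*2*(-9 + 2)) + 31)*(2*(-11)*(1 - 11)) = ((54 + 2*2*(-7)) + 31)*(2*(-11)*(-10)) = ((54 - 28) + 31)*220 = (26 + 31)*220 = 57*220 = 12540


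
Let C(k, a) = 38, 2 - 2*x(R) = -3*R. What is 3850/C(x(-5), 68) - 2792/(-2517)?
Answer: 4898273/47823 ≈ 102.43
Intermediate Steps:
x(R) = 1 + 3*R/2 (x(R) = 1 - (-3)*R/2 = 1 + 3*R/2)
3850/C(x(-5), 68) - 2792/(-2517) = 3850/38 - 2792/(-2517) = 3850*(1/38) - 2792*(-1/2517) = 1925/19 + 2792/2517 = 4898273/47823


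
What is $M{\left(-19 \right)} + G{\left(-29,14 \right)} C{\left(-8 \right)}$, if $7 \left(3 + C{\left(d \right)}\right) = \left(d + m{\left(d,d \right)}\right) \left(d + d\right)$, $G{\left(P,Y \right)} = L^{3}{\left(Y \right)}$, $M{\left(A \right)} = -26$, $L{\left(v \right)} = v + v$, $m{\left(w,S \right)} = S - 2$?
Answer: $837286$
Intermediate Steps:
$m{\left(w,S \right)} = -2 + S$ ($m{\left(w,S \right)} = S - 2 = -2 + S$)
$L{\left(v \right)} = 2 v$
$G{\left(P,Y \right)} = 8 Y^{3}$ ($G{\left(P,Y \right)} = \left(2 Y\right)^{3} = 8 Y^{3}$)
$C{\left(d \right)} = -3 + \frac{2 d \left(-2 + 2 d\right)}{7}$ ($C{\left(d \right)} = -3 + \frac{\left(d + \left(-2 + d\right)\right) \left(d + d\right)}{7} = -3 + \frac{\left(-2 + 2 d\right) 2 d}{7} = -3 + \frac{2 d \left(-2 + 2 d\right)}{7}$)
$M{\left(-19 \right)} + G{\left(-29,14 \right)} C{\left(-8 \right)} = -26 + 8 \cdot 14^{3} \left(-3 - - \frac{32}{7} + \frac{4 \left(-8\right)^{2}}{7}\right) = -26 + 8 \cdot 2744 \left(-3 + \frac{32}{7} + \frac{4}{7} \cdot 64\right) = -26 + 21952 \left(-3 + \frac{32}{7} + \frac{256}{7}\right) = -26 + 21952 \cdot \frac{267}{7} = -26 + 837312 = 837286$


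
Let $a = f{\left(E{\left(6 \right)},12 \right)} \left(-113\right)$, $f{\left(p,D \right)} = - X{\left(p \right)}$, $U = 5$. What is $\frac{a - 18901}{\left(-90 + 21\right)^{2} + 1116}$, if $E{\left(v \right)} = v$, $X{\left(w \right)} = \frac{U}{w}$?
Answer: $- \frac{112841}{35262} \approx -3.2001$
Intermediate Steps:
$X{\left(w \right)} = \frac{5}{w}$
$f{\left(p,D \right)} = - \frac{5}{p}$
$a = \frac{565}{6}$ ($a = - \frac{5}{6} \left(-113\right) = \left(-5\right) \frac{1}{6} \left(-113\right) = \left(- \frac{5}{6}\right) \left(-113\right) = \frac{565}{6} \approx 94.167$)
$\frac{a - 18901}{\left(-90 + 21\right)^{2} + 1116} = \frac{\frac{565}{6} - 18901}{\left(-90 + 21\right)^{2} + 1116} = - \frac{112841}{6 \left(\left(-69\right)^{2} + 1116\right)} = - \frac{112841}{6 \left(4761 + 1116\right)} = - \frac{112841}{6 \cdot 5877} = \left(- \frac{112841}{6}\right) \frac{1}{5877} = - \frac{112841}{35262}$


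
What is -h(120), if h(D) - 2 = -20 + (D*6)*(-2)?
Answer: 1458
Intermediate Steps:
h(D) = -18 - 12*D (h(D) = 2 + (-20 + (D*6)*(-2)) = 2 + (-20 + (6*D)*(-2)) = 2 + (-20 - 12*D) = -18 - 12*D)
-h(120) = -(-18 - 12*120) = -(-18 - 1440) = -1*(-1458) = 1458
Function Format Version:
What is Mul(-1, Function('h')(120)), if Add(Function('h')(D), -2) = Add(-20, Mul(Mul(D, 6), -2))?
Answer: 1458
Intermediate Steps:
Function('h')(D) = Add(-18, Mul(-12, D)) (Function('h')(D) = Add(2, Add(-20, Mul(Mul(D, 6), -2))) = Add(2, Add(-20, Mul(Mul(6, D), -2))) = Add(2, Add(-20, Mul(-12, D))) = Add(-18, Mul(-12, D)))
Mul(-1, Function('h')(120)) = Mul(-1, Add(-18, Mul(-12, 120))) = Mul(-1, Add(-18, -1440)) = Mul(-1, -1458) = 1458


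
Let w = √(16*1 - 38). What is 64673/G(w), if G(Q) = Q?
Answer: -64673*I*√22/22 ≈ -13788.0*I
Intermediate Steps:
w = I*√22 (w = √(16 - 38) = √(-22) = I*√22 ≈ 4.6904*I)
64673/G(w) = 64673/((I*√22)) = 64673*(-I*√22/22) = -64673*I*√22/22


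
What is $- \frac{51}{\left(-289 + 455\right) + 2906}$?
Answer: $- \frac{17}{1024} \approx -0.016602$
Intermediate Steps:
$- \frac{51}{\left(-289 + 455\right) + 2906} = - \frac{51}{166 + 2906} = - \frac{51}{3072} = \left(-51\right) \frac{1}{3072} = - \frac{17}{1024}$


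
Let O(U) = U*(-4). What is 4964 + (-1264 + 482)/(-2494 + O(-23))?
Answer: 5962155/1201 ≈ 4964.3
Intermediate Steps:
O(U) = -4*U
4964 + (-1264 + 482)/(-2494 + O(-23)) = 4964 + (-1264 + 482)/(-2494 - 4*(-23)) = 4964 - 782/(-2494 + 92) = 4964 - 782/(-2402) = 4964 - 782*(-1/2402) = 4964 + 391/1201 = 5962155/1201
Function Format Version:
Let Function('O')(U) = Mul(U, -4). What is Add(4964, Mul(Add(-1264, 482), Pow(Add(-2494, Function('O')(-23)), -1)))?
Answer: Rational(5962155, 1201) ≈ 4964.3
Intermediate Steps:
Function('O')(U) = Mul(-4, U)
Add(4964, Mul(Add(-1264, 482), Pow(Add(-2494, Function('O')(-23)), -1))) = Add(4964, Mul(Add(-1264, 482), Pow(Add(-2494, Mul(-4, -23)), -1))) = Add(4964, Mul(-782, Pow(Add(-2494, 92), -1))) = Add(4964, Mul(-782, Pow(-2402, -1))) = Add(4964, Mul(-782, Rational(-1, 2402))) = Add(4964, Rational(391, 1201)) = Rational(5962155, 1201)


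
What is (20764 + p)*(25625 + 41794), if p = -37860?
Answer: -1152595224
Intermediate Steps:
(20764 + p)*(25625 + 41794) = (20764 - 37860)*(25625 + 41794) = -17096*67419 = -1152595224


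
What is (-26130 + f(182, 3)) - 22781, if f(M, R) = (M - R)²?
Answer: -16870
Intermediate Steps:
(-26130 + f(182, 3)) - 22781 = (-26130 + (182 - 1*3)²) - 22781 = (-26130 + (182 - 3)²) - 22781 = (-26130 + 179²) - 22781 = (-26130 + 32041) - 22781 = 5911 - 22781 = -16870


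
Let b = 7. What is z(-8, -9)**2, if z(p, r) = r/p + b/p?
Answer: 1/16 ≈ 0.062500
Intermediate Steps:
z(p, r) = 7/p + r/p (z(p, r) = r/p + 7/p = 7/p + r/p)
z(-8, -9)**2 = ((7 - 9)/(-8))**2 = (-1/8*(-2))**2 = (1/4)**2 = 1/16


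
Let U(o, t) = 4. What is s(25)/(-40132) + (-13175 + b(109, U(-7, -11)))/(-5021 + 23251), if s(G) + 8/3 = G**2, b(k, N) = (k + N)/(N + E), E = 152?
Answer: -7020717167/9510882680 ≈ -0.73818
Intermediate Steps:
b(k, N) = (N + k)/(152 + N) (b(k, N) = (k + N)/(N + 152) = (N + k)/(152 + N))
s(G) = -8/3 + G**2
s(25)/(-40132) + (-13175 + b(109, U(-7, -11)))/(-5021 + 23251) = (-8/3 + 25**2)/(-40132) + (-13175 + (4 + 109)/(152 + 4))/(-5021 + 23251) = (-8/3 + 625)*(-1/40132) + (-13175 + 113/156)/18230 = (1867/3)*(-1/40132) + (-13175 + (1/156)*113)*(1/18230) = -1867/120396 + (-13175 + 113/156)*(1/18230) = -1867/120396 - 2055187/156*1/18230 = -1867/120396 - 2055187/2843880 = -7020717167/9510882680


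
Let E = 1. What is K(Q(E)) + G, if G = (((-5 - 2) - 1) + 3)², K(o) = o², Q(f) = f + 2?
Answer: 34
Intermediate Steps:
Q(f) = 2 + f
G = 25 (G = ((-7 - 1) + 3)² = (-8 + 3)² = (-5)² = 25)
K(Q(E)) + G = (2 + 1)² + 25 = 3² + 25 = 9 + 25 = 34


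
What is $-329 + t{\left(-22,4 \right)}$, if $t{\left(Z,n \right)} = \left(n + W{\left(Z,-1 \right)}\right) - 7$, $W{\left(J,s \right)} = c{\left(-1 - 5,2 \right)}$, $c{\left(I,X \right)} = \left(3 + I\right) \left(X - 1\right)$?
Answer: $-335$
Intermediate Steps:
$c{\left(I,X \right)} = \left(-1 + X\right) \left(3 + I\right)$ ($c{\left(I,X \right)} = \left(3 + I\right) \left(-1 + X\right) = \left(-1 + X\right) \left(3 + I\right)$)
$W{\left(J,s \right)} = -3$ ($W{\left(J,s \right)} = -3 - \left(-1 - 5\right) + 3 \cdot 2 + \left(-1 - 5\right) 2 = -3 - -6 + 6 - 12 = -3 + 6 + 6 - 12 = -3$)
$t{\left(Z,n \right)} = -10 + n$ ($t{\left(Z,n \right)} = \left(n - 3\right) - 7 = \left(-3 + n\right) - 7 = -10 + n$)
$-329 + t{\left(-22,4 \right)} = -329 + \left(-10 + 4\right) = -329 - 6 = -335$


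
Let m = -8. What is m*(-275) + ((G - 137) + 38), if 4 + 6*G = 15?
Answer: 12617/6 ≈ 2102.8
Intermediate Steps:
G = 11/6 (G = -⅔ + (⅙)*15 = -⅔ + 5/2 = 11/6 ≈ 1.8333)
m*(-275) + ((G - 137) + 38) = -8*(-275) + ((11/6 - 137) + 38) = 2200 + (-811/6 + 38) = 2200 - 583/6 = 12617/6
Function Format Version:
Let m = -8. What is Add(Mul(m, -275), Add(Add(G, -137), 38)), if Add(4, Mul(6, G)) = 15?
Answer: Rational(12617, 6) ≈ 2102.8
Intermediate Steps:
G = Rational(11, 6) (G = Add(Rational(-2, 3), Mul(Rational(1, 6), 15)) = Add(Rational(-2, 3), Rational(5, 2)) = Rational(11, 6) ≈ 1.8333)
Add(Mul(m, -275), Add(Add(G, -137), 38)) = Add(Mul(-8, -275), Add(Add(Rational(11, 6), -137), 38)) = Add(2200, Add(Rational(-811, 6), 38)) = Add(2200, Rational(-583, 6)) = Rational(12617, 6)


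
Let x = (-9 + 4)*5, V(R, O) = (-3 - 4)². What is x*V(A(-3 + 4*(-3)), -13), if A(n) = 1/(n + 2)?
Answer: -1225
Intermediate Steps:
A(n) = 1/(2 + n)
V(R, O) = 49 (V(R, O) = (-7)² = 49)
x = -25 (x = -5*5 = -25)
x*V(A(-3 + 4*(-3)), -13) = -25*49 = -1225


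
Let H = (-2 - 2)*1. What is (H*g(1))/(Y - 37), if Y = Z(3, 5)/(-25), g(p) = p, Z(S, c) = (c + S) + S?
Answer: 25/234 ≈ 0.10684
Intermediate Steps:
H = -4 (H = -4*1 = -4)
Z(S, c) = c + 2*S (Z(S, c) = (S + c) + S = c + 2*S)
Y = -11/25 (Y = (5 + 2*3)/(-25) = (5 + 6)*(-1/25) = 11*(-1/25) = -11/25 ≈ -0.44000)
(H*g(1))/(Y - 37) = (-4*1)/(-11/25 - 37) = -4/(-936/25) = -4*(-25/936) = 25/234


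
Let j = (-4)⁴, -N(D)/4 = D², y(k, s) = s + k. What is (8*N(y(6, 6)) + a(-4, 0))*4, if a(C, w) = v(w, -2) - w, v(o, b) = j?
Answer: -17408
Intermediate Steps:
y(k, s) = k + s
N(D) = -4*D²
j = 256
v(o, b) = 256
a(C, w) = 256 - w
(8*N(y(6, 6)) + a(-4, 0))*4 = (8*(-4*(6 + 6)²) + (256 - 1*0))*4 = (8*(-4*12²) + (256 + 0))*4 = (8*(-4*144) + 256)*4 = (8*(-576) + 256)*4 = (-4608 + 256)*4 = -4352*4 = -17408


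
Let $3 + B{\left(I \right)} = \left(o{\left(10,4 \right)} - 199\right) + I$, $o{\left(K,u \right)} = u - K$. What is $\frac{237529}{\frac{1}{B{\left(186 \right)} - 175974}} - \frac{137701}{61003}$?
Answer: $- \frac{2550178799523353}{61003} \approx -4.1804 \cdot 10^{10}$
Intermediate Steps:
$B{\left(I \right)} = -208 + I$ ($B{\left(I \right)} = -3 + \left(\left(\left(4 - 10\right) - 199\right) + I\right) = -3 + \left(\left(-6 - 199\right) + I\right) = -3 + \left(-205 + I\right) = -208 + I$)
$\frac{237529}{\frac{1}{B{\left(186 \right)} - 175974}} - \frac{137701}{61003} = \frac{237529}{\frac{1}{\left(-208 + 186\right) - 175974}} - \frac{137701}{61003} = \frac{237529}{\frac{1}{-22 - 175974}} - \frac{137701}{61003} = \frac{237529}{\frac{1}{-175996}} - \frac{137701}{61003} = \frac{237529}{- \frac{1}{175996}} - \frac{137701}{61003} = 237529 \left(-175996\right) - \frac{137701}{61003} = -41804153884 - \frac{137701}{61003} = - \frac{2550178799523353}{61003}$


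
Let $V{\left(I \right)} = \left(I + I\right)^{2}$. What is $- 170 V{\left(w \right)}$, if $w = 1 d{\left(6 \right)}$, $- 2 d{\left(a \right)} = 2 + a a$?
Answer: $-245480$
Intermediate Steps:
$d{\left(a \right)} = -1 - \frac{a^{2}}{2}$ ($d{\left(a \right)} = - \frac{2 + a a}{2} = - \frac{2 + a^{2}}{2} = -1 - \frac{a^{2}}{2}$)
$w = -19$ ($w = 1 \left(-1 - \frac{6^{2}}{2}\right) = 1 \left(-1 - 18\right) = 1 \left(-19\right) = -19$)
$V{\left(I \right)} = 4 I^{2}$ ($V{\left(I \right)} = \left(2 I\right)^{2} = 4 I^{2}$)
$- 170 V{\left(w \right)} = - 170 \cdot 4 \left(-19\right)^{2} = - 170 \cdot 4 \cdot 361 = \left(-170\right) 1444 = -245480$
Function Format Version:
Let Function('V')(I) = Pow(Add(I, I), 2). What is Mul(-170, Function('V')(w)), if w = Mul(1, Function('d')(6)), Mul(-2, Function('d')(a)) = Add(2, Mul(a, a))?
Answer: -245480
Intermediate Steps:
Function('d')(a) = Add(-1, Mul(Rational(-1, 2), Pow(a, 2))) (Function('d')(a) = Mul(Rational(-1, 2), Add(2, Mul(a, a))) = Mul(Rational(-1, 2), Add(2, Pow(a, 2))) = Add(-1, Mul(Rational(-1, 2), Pow(a, 2))))
w = -19 (w = Mul(1, Add(-1, Mul(Rational(-1, 2), Pow(6, 2)))) = Mul(1, Add(-1, Mul(Rational(-1, 2), 36))) = Mul(1, Add(-1, -18)) = Mul(1, -19) = -19)
Function('V')(I) = Mul(4, Pow(I, 2)) (Function('V')(I) = Pow(Mul(2, I), 2) = Mul(4, Pow(I, 2)))
Mul(-170, Function('V')(w)) = Mul(-170, Mul(4, Pow(-19, 2))) = Mul(-170, Mul(4, 361)) = Mul(-170, 1444) = -245480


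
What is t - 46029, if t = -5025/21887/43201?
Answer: -43522273875348/945540287 ≈ -46029.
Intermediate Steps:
t = -5025/945540287 (t = -5025*1/21887*(1/43201) = -5025/21887*1/43201 = -5025/945540287 ≈ -5.3144e-6)
t - 46029 = -5025/945540287 - 46029 = -43522273875348/945540287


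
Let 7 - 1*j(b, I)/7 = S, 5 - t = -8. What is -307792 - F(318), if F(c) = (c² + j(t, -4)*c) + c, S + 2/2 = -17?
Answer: -464884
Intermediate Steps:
t = 13 (t = 5 - 1*(-8) = 5 + 8 = 13)
S = -18 (S = -1 - 17 = -18)
j(b, I) = 175 (j(b, I) = 49 - 7*(-18) = 49 + 126 = 175)
F(c) = c² + 176*c (F(c) = (c² + 175*c) + c = c² + 176*c)
-307792 - F(318) = -307792 - 318*(176 + 318) = -307792 - 318*494 = -307792 - 1*157092 = -307792 - 157092 = -464884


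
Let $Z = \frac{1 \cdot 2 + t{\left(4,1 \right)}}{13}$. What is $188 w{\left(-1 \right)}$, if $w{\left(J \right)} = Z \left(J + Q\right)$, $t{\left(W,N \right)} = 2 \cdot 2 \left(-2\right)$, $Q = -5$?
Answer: $\frac{6768}{13} \approx 520.62$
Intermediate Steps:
$t{\left(W,N \right)} = -8$ ($t{\left(W,N \right)} = 4 \left(-2\right) = -8$)
$Z = - \frac{6}{13}$ ($Z = \frac{1 \cdot 2 - 8}{13} = \left(2 - 8\right) \frac{1}{13} = \left(-6\right) \frac{1}{13} = - \frac{6}{13} \approx -0.46154$)
$w{\left(J \right)} = \frac{30}{13} - \frac{6 J}{13}$ ($w{\left(J \right)} = - \frac{6 \left(J - 5\right)}{13} = - \frac{6 \left(-5 + J\right)}{13} = \frac{30}{13} - \frac{6 J}{13}$)
$188 w{\left(-1 \right)} = 188 \left(\frac{30}{13} - - \frac{6}{13}\right) = 188 \left(\frac{30}{13} + \frac{6}{13}\right) = 188 \cdot \frac{36}{13} = \frac{6768}{13}$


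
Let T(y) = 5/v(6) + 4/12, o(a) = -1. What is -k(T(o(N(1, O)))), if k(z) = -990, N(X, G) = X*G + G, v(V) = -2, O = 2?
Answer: 990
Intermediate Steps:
N(X, G) = G + G*X (N(X, G) = G*X + G = G + G*X)
T(y) = -13/6 (T(y) = 5/(-2) + 4/12 = 5*(-½) + 4*(1/12) = -5/2 + ⅓ = -13/6)
-k(T(o(N(1, O)))) = -1*(-990) = 990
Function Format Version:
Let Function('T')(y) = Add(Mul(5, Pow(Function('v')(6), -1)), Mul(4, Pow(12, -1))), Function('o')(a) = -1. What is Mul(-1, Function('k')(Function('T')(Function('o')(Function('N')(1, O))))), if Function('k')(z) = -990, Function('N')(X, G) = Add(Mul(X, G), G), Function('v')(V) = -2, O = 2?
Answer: 990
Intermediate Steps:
Function('N')(X, G) = Add(G, Mul(G, X)) (Function('N')(X, G) = Add(Mul(G, X), G) = Add(G, Mul(G, X)))
Function('T')(y) = Rational(-13, 6) (Function('T')(y) = Add(Mul(5, Pow(-2, -1)), Mul(4, Pow(12, -1))) = Add(Mul(5, Rational(-1, 2)), Mul(4, Rational(1, 12))) = Add(Rational(-5, 2), Rational(1, 3)) = Rational(-13, 6))
Mul(-1, Function('k')(Function('T')(Function('o')(Function('N')(1, O))))) = Mul(-1, -990) = 990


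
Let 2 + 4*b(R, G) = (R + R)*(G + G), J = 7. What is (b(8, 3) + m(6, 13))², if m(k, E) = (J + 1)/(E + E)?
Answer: 383161/676 ≈ 566.81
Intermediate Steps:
b(R, G) = -½ + G*R (b(R, G) = -½ + ((R + R)*(G + G))/4 = -½ + ((2*R)*(2*G))/4 = -½ + (4*G*R)/4 = -½ + G*R)
m(k, E) = 4/E (m(k, E) = (7 + 1)/(E + E) = 8/((2*E)) = 8*(1/(2*E)) = 4/E)
(b(8, 3) + m(6, 13))² = ((-½ + 3*8) + 4/13)² = ((-½ + 24) + 4*(1/13))² = (47/2 + 4/13)² = (619/26)² = 383161/676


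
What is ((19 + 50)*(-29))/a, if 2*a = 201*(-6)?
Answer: 667/201 ≈ 3.3184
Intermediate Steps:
a = -603 (a = (201*(-6))/2 = (1/2)*(-1206) = -603)
((19 + 50)*(-29))/a = ((19 + 50)*(-29))/(-603) = (69*(-29))*(-1/603) = -2001*(-1/603) = 667/201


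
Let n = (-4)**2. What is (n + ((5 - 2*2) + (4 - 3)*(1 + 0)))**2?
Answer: 324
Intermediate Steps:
n = 16
(n + ((5 - 2*2) + (4 - 3)*(1 + 0)))**2 = (16 + ((5 - 2*2) + (4 - 3)*(1 + 0)))**2 = (16 + ((5 - 4) + 1*1))**2 = (16 + (1 + 1))**2 = (16 + 2)**2 = 18**2 = 324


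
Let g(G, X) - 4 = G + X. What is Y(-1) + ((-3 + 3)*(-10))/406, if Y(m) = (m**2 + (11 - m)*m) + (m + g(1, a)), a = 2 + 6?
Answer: 1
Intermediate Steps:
a = 8
g(G, X) = 4 + G + X (g(G, X) = 4 + (G + X) = 4 + G + X)
Y(m) = 13 + m + m**2 + m*(11 - m) (Y(m) = (m**2 + (11 - m)*m) + (m + (4 + 1 + 8)) = (m**2 + m*(11 - m)) + (m + 13) = (m**2 + m*(11 - m)) + (13 + m) = 13 + m + m**2 + m*(11 - m))
Y(-1) + ((-3 + 3)*(-10))/406 = (13 + 12*(-1)) + ((-3 + 3)*(-10))/406 = (13 - 12) + (0*(-10))*(1/406) = 1 + 0*(1/406) = 1 + 0 = 1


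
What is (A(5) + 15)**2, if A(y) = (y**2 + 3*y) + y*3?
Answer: 4900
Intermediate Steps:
A(y) = y**2 + 6*y (A(y) = (y**2 + 3*y) + 3*y = y**2 + 6*y)
(A(5) + 15)**2 = (5*(6 + 5) + 15)**2 = (5*11 + 15)**2 = (55 + 15)**2 = 70**2 = 4900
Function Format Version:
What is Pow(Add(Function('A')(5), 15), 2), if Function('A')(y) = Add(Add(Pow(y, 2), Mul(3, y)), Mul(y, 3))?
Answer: 4900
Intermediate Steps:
Function('A')(y) = Add(Pow(y, 2), Mul(6, y)) (Function('A')(y) = Add(Add(Pow(y, 2), Mul(3, y)), Mul(3, y)) = Add(Pow(y, 2), Mul(6, y)))
Pow(Add(Function('A')(5), 15), 2) = Pow(Add(Mul(5, Add(6, 5)), 15), 2) = Pow(Add(Mul(5, 11), 15), 2) = Pow(Add(55, 15), 2) = Pow(70, 2) = 4900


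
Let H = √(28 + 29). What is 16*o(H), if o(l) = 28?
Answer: 448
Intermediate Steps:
H = √57 ≈ 7.5498
16*o(H) = 16*28 = 448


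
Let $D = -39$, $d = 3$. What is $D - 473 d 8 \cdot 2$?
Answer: $-22743$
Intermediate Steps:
$D - 473 d 8 \cdot 2 = -39 - 473 \cdot 3 \cdot 8 \cdot 2 = -39 - 473 \cdot 24 \cdot 2 = -39 - 22704 = -22743$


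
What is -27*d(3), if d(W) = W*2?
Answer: -162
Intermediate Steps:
d(W) = 2*W
-27*d(3) = -54*3 = -27*6 = -162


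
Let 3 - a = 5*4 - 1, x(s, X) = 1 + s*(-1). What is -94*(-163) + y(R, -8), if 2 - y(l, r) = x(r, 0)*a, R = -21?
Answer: 15468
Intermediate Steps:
x(s, X) = 1 - s
a = -16 (a = 3 - (5*4 - 1) = 3 - (20 - 1) = 3 - 1*19 = 3 - 19 = -16)
y(l, r) = 18 - 16*r (y(l, r) = 2 - (1 - r)*(-16) = 2 - (-16 + 16*r) = 2 + (16 - 16*r) = 18 - 16*r)
-94*(-163) + y(R, -8) = -94*(-163) + (18 - 16*(-8)) = 15322 + (18 + 128) = 15322 + 146 = 15468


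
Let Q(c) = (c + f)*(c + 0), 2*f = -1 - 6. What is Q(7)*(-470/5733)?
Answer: -235/117 ≈ -2.0085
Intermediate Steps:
f = -7/2 (f = (-1 - 6)/2 = (½)*(-7) = -7/2 ≈ -3.5000)
Q(c) = c*(-7/2 + c) (Q(c) = (c - 7/2)*(c + 0) = (-7/2 + c)*c = c*(-7/2 + c))
Q(7)*(-470/5733) = ((½)*7*(-7 + 2*7))*(-470/5733) = ((½)*7*(-7 + 14))*(-470*1/5733) = ((½)*7*7)*(-470/5733) = (49/2)*(-470/5733) = -235/117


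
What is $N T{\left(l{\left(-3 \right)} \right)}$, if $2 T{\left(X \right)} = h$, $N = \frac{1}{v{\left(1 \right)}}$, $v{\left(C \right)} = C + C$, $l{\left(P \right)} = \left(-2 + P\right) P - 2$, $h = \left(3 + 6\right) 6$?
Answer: $\frac{27}{2} \approx 13.5$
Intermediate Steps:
$h = 54$ ($h = 9 \cdot 6 = 54$)
$l{\left(P \right)} = -2 + P \left(-2 + P\right)$ ($l{\left(P \right)} = P \left(-2 + P\right) - 2 = -2 + P \left(-2 + P\right)$)
$v{\left(C \right)} = 2 C$
$N = \frac{1}{2}$ ($N = \frac{1}{2 \cdot 1} = \frac{1}{2} \approx 0.5$)
$T{\left(X \right)} = 27$ ($T{\left(X \right)} = \frac{1}{2} \cdot 54 = 27$)
$N T{\left(l{\left(-3 \right)} \right)} = \frac{1}{2} \cdot 27 = \frac{27}{2}$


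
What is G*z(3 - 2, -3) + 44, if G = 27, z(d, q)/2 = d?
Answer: 98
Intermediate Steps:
z(d, q) = 2*d
G*z(3 - 2, -3) + 44 = 27*(2*(3 - 2)) + 44 = 27*(2*1) + 44 = 27*2 + 44 = 54 + 44 = 98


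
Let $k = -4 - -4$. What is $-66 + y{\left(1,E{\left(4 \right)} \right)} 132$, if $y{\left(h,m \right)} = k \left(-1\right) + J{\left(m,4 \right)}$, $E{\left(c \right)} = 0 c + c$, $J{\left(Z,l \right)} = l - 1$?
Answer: $330$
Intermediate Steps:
$J{\left(Z,l \right)} = -1 + l$
$k = 0$ ($k = -4 + 4 = 0$)
$E{\left(c \right)} = c$ ($E{\left(c \right)} = 0 + c = c$)
$y{\left(h,m \right)} = 3$ ($y{\left(h,m \right)} = 0 \left(-1\right) + \left(-1 + 4\right) = 0 + 3 = 3$)
$-66 + y{\left(1,E{\left(4 \right)} \right)} 132 = -66 + 3 \cdot 132 = -66 + 396 = 330$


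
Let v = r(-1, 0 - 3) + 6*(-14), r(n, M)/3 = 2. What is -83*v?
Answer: 6474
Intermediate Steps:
r(n, M) = 6 (r(n, M) = 3*2 = 6)
v = -78 (v = 6 + 6*(-14) = 6 - 84 = -78)
-83*v = -83*(-78) = 6474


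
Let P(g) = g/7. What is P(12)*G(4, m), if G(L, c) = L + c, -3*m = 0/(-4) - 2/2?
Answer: 52/7 ≈ 7.4286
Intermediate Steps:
P(g) = g/7 (P(g) = g*(1/7) = g/7)
m = 1/3 (m = -(0/(-4) - 2/2)/3 = -(0*(-1/4) - 2*1/2)/3 = -(0 - 1)/3 = -1/3*(-1) = 1/3 ≈ 0.33333)
P(12)*G(4, m) = ((1/7)*12)*(4 + 1/3) = (12/7)*(13/3) = 52/7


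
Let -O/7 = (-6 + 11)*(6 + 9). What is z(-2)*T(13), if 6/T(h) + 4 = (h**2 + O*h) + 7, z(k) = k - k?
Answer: 0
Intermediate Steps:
O = -525 (O = -7*(-6 + 11)*(6 + 9) = -35*15 = -7*75 = -525)
z(k) = 0
T(h) = 6/(3 + h**2 - 525*h) (T(h) = 6/(-4 + ((h**2 - 525*h) + 7)) = 6/(-4 + (7 + h**2 - 525*h)) = 6/(3 + h**2 - 525*h))
z(-2)*T(13) = 0*(6/(3 + 13**2 - 525*13)) = 0*(6/(3 + 169 - 6825)) = 0*(6/(-6653)) = 0*(6*(-1/6653)) = 0*(-6/6653) = 0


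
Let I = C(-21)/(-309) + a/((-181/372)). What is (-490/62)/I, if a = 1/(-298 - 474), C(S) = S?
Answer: -176306851/1575482 ≈ -111.91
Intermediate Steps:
a = -1/772 (a = 1/(-772) = -1/772 ≈ -0.0012953)
I = 254110/3598099 (I = -21/(-309) - 1/(772*((-181/372))) = -21*(-1/309) - 1/(772*((-181*1/372))) = 7/103 - 1/(772*(-181/372)) = 7/103 - 1/772*(-372/181) = 7/103 + 93/34933 = 254110/3598099 ≈ 0.070623)
(-490/62)/I = (-490/62)/(254110/3598099) = -490*1/62*(3598099/254110) = -245/31*3598099/254110 = -176306851/1575482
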